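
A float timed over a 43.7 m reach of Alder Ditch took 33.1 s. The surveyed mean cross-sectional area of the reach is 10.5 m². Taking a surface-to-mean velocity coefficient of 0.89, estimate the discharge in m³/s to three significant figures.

12.3 m³/s

v_surface = L / t̄ = 43.7 / 33.1 = 1.320 m/s
v_mean = 0.89 × 1.320 = 1.175 m/s
Q = A × v_mean = 10.5 × 1.175 = 12.34 m³/s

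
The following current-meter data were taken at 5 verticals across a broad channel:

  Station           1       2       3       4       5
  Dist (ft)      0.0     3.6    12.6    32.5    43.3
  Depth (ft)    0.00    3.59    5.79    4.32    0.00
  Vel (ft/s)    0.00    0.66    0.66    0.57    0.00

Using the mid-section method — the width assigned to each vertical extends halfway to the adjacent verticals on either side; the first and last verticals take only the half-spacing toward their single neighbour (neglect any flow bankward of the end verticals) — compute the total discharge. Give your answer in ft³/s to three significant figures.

108 ft³/s

w_2 = (12.6 − 0.0)/2 = 6.3 ft; q_2 = 0.66 × 3.59 × 6.3 = 14.93 ft³/s
w_3 = (32.5 − 3.6)/2 = 14.45 ft; q_3 = 0.66 × 5.79 × 14.45 = 55.22 ft³/s
w_4 = (43.3 − 12.6)/2 = 15.35 ft; q_4 = 0.57 × 4.32 × 15.35 = 37.80 ft³/s
Stations 1, 5 contribute zero (depth or velocity is 0).
Q = Σ qᵢ = 107.9 ft³/s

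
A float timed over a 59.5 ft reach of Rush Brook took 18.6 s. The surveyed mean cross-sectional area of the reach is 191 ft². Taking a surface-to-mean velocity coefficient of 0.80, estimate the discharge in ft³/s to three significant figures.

489 ft³/s

v_surface = L / t̄ = 59.5 / 18.6 = 3.199 ft/s
v_mean = 0.80 × 3.199 = 2.559 ft/s
Q = A × v_mean = 191 × 2.559 = 488.8 ft³/s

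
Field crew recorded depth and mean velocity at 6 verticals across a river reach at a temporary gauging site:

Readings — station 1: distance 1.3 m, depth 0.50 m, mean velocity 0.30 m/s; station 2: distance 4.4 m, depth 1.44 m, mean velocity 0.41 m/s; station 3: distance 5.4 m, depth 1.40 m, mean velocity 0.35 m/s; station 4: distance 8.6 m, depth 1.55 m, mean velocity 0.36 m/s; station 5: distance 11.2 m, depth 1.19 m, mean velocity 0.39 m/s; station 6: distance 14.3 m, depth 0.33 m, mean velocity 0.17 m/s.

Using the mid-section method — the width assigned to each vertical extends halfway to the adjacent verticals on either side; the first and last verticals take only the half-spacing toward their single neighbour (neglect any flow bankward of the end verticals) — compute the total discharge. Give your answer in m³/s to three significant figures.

5.50 m³/s

w_1 = (4.4 − 1.3)/2 = 1.55 m; q_1 = 0.30 × 0.50 × 1.55 = 0.2325 m³/s
w_2 = (5.4 − 1.3)/2 = 2.05 m; q_2 = 0.41 × 1.44 × 2.05 = 1.210 m³/s
w_3 = (8.6 − 4.4)/2 = 2.1 m; q_3 = 0.35 × 1.40 × 2.1 = 1.029 m³/s
w_4 = (11.2 − 5.4)/2 = 2.9 m; q_4 = 0.36 × 1.55 × 2.9 = 1.618 m³/s
w_5 = (14.3 − 8.6)/2 = 2.85 m; q_5 = 0.39 × 1.19 × 2.85 = 1.323 m³/s
w_6 = (14.3 − 11.2)/2 = 1.55 m; q_6 = 0.17 × 0.33 × 1.55 = 0.08696 m³/s
Q = Σ qᵢ = 5.500 m³/s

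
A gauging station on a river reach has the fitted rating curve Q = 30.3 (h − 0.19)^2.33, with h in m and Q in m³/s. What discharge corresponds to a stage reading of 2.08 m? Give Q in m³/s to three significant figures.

Q = 30.3 × (2.08 − 0.19)^2.33 = 30.3 × 1.89^2.33 = 133.5 m³/s

134 m³/s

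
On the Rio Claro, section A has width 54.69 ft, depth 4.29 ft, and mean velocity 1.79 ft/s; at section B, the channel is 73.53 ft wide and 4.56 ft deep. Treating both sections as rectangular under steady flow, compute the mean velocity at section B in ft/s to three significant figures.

1.25 ft/s

Q = A₁V₁ = (54.69×4.29) × 1.79 = 420.0 ft³/s
A₂ = 73.53 × 4.56 = 335.3 ft²
V₂ = Q/A₂ = 420.0/335.3 = 1.253 ft/s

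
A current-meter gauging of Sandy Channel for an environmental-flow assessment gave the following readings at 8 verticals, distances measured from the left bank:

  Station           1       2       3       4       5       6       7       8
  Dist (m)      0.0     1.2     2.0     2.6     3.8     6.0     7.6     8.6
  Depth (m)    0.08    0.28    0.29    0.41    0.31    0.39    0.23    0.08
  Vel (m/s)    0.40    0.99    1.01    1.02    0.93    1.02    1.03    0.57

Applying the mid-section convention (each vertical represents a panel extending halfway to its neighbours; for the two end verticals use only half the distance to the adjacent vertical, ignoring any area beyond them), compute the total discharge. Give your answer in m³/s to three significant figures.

w_1 = (1.2 − 0.0)/2 = 0.6 m; q_1 = 0.40 × 0.08 × 0.6 = 0.01920 m³/s
w_2 = (2.0 − 0.0)/2 = 1 m; q_2 = 0.99 × 0.28 × 1 = 0.2772 m³/s
w_3 = (2.6 − 1.2)/2 = 0.7 m; q_3 = 1.01 × 0.29 × 0.7 = 0.2050 m³/s
w_4 = (3.8 − 2.0)/2 = 0.9 m; q_4 = 1.02 × 0.41 × 0.9 = 0.3764 m³/s
w_5 = (6.0 − 2.6)/2 = 1.7 m; q_5 = 0.93 × 0.31 × 1.7 = 0.4901 m³/s
w_6 = (7.6 − 3.8)/2 = 1.9 m; q_6 = 1.02 × 0.39 × 1.9 = 0.7558 m³/s
w_7 = (8.6 − 6.0)/2 = 1.3 m; q_7 = 1.03 × 0.23 × 1.3 = 0.3080 m³/s
w_8 = (8.6 − 7.6)/2 = 0.5 m; q_8 = 0.57 × 0.08 × 0.5 = 0.02280 m³/s
Q = Σ qᵢ = 2.455 m³/s

2.45 m³/s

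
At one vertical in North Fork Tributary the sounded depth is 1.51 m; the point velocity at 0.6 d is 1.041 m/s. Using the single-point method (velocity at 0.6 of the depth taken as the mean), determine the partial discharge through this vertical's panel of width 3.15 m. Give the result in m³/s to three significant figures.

4.95 m³/s

v̄ = v₀.₆ = 1.041 m/s
q = v̄ × d × w = 1.041 × 1.51 × 3.15 = 4.952 m³/s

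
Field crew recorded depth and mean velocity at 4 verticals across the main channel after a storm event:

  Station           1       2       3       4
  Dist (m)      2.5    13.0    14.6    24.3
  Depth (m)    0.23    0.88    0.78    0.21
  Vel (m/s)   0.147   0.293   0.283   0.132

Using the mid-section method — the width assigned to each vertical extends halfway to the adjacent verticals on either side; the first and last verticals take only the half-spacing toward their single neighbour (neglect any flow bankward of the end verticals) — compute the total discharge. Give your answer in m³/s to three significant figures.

3.12 m³/s

w_1 = (13.0 − 2.5)/2 = 5.25 m; q_1 = 0.147 × 0.23 × 5.25 = 0.1775 m³/s
w_2 = (14.6 − 2.5)/2 = 6.05 m; q_2 = 0.293 × 0.88 × 6.05 = 1.560 m³/s
w_3 = (24.3 − 13.0)/2 = 5.65 m; q_3 = 0.283 × 0.78 × 5.65 = 1.247 m³/s
w_4 = (24.3 − 14.6)/2 = 4.85 m; q_4 = 0.132 × 0.21 × 4.85 = 0.1344 m³/s
Q = Σ qᵢ = 3.119 m³/s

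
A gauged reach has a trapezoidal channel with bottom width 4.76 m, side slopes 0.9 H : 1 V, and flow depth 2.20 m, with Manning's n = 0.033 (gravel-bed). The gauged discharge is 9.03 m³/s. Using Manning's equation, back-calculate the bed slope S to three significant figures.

A = (b + z·y)·y = (4.76 + 0.9×2.20)×2.20 = 14.83 m²
P = b + 2y√(1+z²) = 4.76 + 2×2.20×√(1+0.9²) = 10.68 m
R = A/P = 14.83/10.68 = 1.388 m
S = (Q·n / (1·A·R^(2/3)))² = (9.03×0.033 / (1×14.83×1.245))² = 0.0002607

0.000261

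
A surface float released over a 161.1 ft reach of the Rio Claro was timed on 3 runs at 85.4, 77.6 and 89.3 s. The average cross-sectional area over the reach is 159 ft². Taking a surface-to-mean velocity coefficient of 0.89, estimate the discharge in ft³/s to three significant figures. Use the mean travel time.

t̄ = (85.4 + 77.6 + 89.3) / 3 = 84.1 s
v_surface = L / t̄ = 161.1 / 84.1 = 1.916 ft/s
v_mean = 0.89 × 1.916 = 1.705 ft/s
Q = A × v_mean = 159 × 1.705 = 271.1 ft³/s

271 ft³/s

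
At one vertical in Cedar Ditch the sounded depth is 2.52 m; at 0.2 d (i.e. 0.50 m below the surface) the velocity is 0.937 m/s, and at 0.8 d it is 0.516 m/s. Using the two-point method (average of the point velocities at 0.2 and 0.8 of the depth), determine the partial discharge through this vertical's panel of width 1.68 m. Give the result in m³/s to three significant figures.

v̄ = (0.937 + 0.516) / 2 = 0.7265 m/s
q = v̄ × d × w = 0.7265 × 2.52 × 1.68 = 3.076 m³/s

3.08 m³/s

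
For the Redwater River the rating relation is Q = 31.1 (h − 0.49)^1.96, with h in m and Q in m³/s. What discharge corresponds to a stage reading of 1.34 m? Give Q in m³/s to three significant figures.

Q = 31.1 × (1.34 − 0.49)^1.96 = 31.1 × 0.85^1.96 = 22.62 m³/s

22.6 m³/s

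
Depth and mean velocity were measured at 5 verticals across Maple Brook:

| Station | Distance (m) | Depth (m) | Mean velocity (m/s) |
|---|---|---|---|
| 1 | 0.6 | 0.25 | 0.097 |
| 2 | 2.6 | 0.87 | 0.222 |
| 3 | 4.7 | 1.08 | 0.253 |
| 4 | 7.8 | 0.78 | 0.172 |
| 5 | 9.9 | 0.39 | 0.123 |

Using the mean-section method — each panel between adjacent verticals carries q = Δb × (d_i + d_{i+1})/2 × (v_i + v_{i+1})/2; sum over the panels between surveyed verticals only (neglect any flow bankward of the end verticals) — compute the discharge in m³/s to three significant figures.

1.46 m³/s

Panel 1-2: Δb = 2 m, d̄ = (0.25+0.87)/2 = 0.56, v̄ = (0.097+0.222)/2 = 0.1595 → q = 2×0.56×0.1595 = 0.1786 m³/s
Panel 2-3: Δb = 2.1 m, d̄ = (0.87+1.08)/2 = 0.975, v̄ = (0.222+0.253)/2 = 0.2375 → q = 2.1×0.975×0.2375 = 0.4863 m³/s
Panel 3-4: Δb = 3.1 m, d̄ = (1.08+0.78)/2 = 0.93, v̄ = (0.253+0.172)/2 = 0.2125 → q = 3.1×0.93×0.2125 = 0.6126 m³/s
Panel 4-5: Δb = 2.1 m, d̄ = (0.78+0.39)/2 = 0.585, v̄ = (0.172+0.123)/2 = 0.1475 → q = 2.1×0.585×0.1475 = 0.1812 m³/s
Q = Σ q = 1.459 m³/s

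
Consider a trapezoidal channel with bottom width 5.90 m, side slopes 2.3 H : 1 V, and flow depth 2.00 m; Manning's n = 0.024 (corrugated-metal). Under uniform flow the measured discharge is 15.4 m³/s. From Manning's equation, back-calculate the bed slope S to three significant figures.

0.000214

A = (b + z·y)·y = (5.90 + 2.3×2.00)×2.00 = 21.00 m²
P = b + 2y√(1+z²) = 5.90 + 2×2.00×√(1+2.3²) = 15.93 m
R = A/P = 21.00/15.93 = 1.318 m
S = (Q·n / (1·A·R^(2/3)))² = (15.4×0.024 / (1×21.00×1.202))² = 0.0002143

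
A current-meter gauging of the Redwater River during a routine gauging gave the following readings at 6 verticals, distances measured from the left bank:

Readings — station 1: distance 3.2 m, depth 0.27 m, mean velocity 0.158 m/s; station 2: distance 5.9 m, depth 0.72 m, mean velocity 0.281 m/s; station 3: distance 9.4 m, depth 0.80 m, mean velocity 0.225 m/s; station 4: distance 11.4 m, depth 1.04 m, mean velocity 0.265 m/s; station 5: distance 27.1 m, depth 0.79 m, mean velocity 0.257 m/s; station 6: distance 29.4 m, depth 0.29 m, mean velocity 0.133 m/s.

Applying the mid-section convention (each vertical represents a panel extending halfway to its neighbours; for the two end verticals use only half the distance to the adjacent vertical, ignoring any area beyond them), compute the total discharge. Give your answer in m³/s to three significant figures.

w_1 = (5.9 − 3.2)/2 = 1.35 m; q_1 = 0.158 × 0.27 × 1.35 = 0.05759 m³/s
w_2 = (9.4 − 3.2)/2 = 3.1 m; q_2 = 0.281 × 0.72 × 3.1 = 0.6272 m³/s
w_3 = (11.4 − 5.9)/2 = 2.75 m; q_3 = 0.225 × 0.80 × 2.75 = 0.4950 m³/s
w_4 = (27.1 − 9.4)/2 = 8.85 m; q_4 = 0.265 × 1.04 × 8.85 = 2.439 m³/s
w_5 = (29.4 − 11.4)/2 = 9 m; q_5 = 0.257 × 0.79 × 9 = 1.827 m³/s
w_6 = (29.4 − 27.1)/2 = 1.15 m; q_6 = 0.133 × 0.29 × 1.15 = 0.04436 m³/s
Q = Σ qᵢ = 5.490 m³/s

5.49 m³/s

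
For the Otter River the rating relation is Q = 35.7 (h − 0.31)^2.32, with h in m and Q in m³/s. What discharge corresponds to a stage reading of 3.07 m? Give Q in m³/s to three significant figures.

Q = 35.7 × (3.07 − 0.31)^2.32 = 35.7 × 2.76^2.32 = 376.3 m³/s

376 m³/s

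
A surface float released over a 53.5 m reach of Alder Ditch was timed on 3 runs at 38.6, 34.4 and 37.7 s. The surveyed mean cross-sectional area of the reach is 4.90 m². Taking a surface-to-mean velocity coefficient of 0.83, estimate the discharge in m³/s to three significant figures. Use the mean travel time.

t̄ = (38.6 + 34.4 + 37.7) / 3 = 36.9 s
v_surface = L / t̄ = 53.5 / 36.9 = 1.450 m/s
v_mean = 0.83 × 1.450 = 1.203 m/s
Q = A × v_mean = 4.90 × 1.203 = 5.897 m³/s

5.90 m³/s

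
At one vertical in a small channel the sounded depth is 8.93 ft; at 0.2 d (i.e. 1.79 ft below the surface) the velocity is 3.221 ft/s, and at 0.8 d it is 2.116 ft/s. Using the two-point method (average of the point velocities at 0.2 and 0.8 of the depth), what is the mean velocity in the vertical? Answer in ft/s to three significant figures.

v̄ = (3.221 + 2.116) / 2 = 2.669 ft/s

2.67 ft/s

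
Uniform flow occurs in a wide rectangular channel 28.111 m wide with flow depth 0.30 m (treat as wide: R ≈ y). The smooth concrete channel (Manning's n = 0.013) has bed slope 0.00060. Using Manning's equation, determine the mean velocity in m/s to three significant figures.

0.844 m/s

A = b·y = 28.111 × 0.30 = 8.433 m²
Wide channel: R ≈ y = 0.30 m
Q = (1/n)·A·R^(2/3)·S^(1/2) = (1/0.013) × 8.433 × 0.3000^(2/3) × 0.00060^(1/2) = 7.121 m³/s
V = Q/A = 7.121/8.433 = 0.8444 m/s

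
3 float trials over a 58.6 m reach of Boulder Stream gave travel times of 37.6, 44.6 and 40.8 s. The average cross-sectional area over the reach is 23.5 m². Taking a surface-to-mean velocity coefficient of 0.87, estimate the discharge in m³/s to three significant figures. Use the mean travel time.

t̄ = (37.6 + 44.6 + 40.8) / 3 = 41 s
v_surface = L / t̄ = 58.6 / 41 = 1.429 m/s
v_mean = 0.87 × 1.429 = 1.243 m/s
Q = A × v_mean = 23.5 × 1.243 = 29.22 m³/s

29.2 m³/s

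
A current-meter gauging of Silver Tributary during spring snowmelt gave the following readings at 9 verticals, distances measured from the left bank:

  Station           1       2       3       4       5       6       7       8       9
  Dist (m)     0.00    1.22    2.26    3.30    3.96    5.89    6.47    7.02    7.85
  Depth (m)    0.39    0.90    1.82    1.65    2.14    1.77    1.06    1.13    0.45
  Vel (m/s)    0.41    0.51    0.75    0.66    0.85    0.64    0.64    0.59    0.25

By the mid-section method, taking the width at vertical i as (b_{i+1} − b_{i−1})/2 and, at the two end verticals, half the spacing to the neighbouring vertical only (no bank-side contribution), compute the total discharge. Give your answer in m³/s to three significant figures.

7.63 m³/s

w_1 = (1.22 − 0.00)/2 = 0.61 m; q_1 = 0.41 × 0.39 × 0.61 = 0.09754 m³/s
w_2 = (2.26 − 0.00)/2 = 1.13 m; q_2 = 0.51 × 0.90 × 1.13 = 0.5187 m³/s
w_3 = (3.30 − 1.22)/2 = 1.04 m; q_3 = 0.75 × 1.82 × 1.04 = 1.420 m³/s
w_4 = (3.96 − 2.26)/2 = 0.85 m; q_4 = 0.66 × 1.65 × 0.85 = 0.9257 m³/s
w_5 = (5.89 − 3.30)/2 = 1.295 m; q_5 = 0.85 × 2.14 × 1.295 = 2.356 m³/s
w_6 = (6.47 − 3.96)/2 = 1.255 m; q_6 = 0.64 × 1.77 × 1.255 = 1.422 m³/s
w_7 = (7.02 − 5.89)/2 = 0.565 m; q_7 = 0.64 × 1.06 × 0.565 = 0.3833 m³/s
w_8 = (7.85 − 6.47)/2 = 0.69 m; q_8 = 0.59 × 1.13 × 0.69 = 0.4600 m³/s
w_9 = (7.85 − 7.02)/2 = 0.415 m; q_9 = 0.25 × 0.45 × 0.415 = 0.04669 m³/s
Q = Σ qᵢ = 7.629 m³/s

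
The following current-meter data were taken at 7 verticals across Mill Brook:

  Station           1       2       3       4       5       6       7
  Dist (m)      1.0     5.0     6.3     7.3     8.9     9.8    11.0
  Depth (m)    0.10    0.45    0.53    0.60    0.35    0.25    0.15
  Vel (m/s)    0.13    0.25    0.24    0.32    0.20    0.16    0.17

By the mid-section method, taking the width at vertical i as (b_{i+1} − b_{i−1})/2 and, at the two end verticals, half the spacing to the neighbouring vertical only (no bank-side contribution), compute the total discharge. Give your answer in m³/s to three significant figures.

w_1 = (5.0 − 1.0)/2 = 2 m; q_1 = 0.13 × 0.10 × 2 = 0.02600 m³/s
w_2 = (6.3 − 1.0)/2 = 2.65 m; q_2 = 0.25 × 0.45 × 2.65 = 0.2981 m³/s
w_3 = (7.3 − 5.0)/2 = 1.15 m; q_3 = 0.24 × 0.53 × 1.15 = 0.1463 m³/s
w_4 = (8.9 − 6.3)/2 = 1.3 m; q_4 = 0.32 × 0.60 × 1.3 = 0.2496 m³/s
w_5 = (9.8 − 7.3)/2 = 1.25 m; q_5 = 0.20 × 0.35 × 1.25 = 0.08750 m³/s
w_6 = (11.0 − 8.9)/2 = 1.05 m; q_6 = 0.16 × 0.25 × 1.05 = 0.04200 m³/s
w_7 = (11.0 − 9.8)/2 = 0.6 m; q_7 = 0.17 × 0.15 × 0.6 = 0.01530 m³/s
Q = Σ qᵢ = 0.8648 m³/s

0.865 m³/s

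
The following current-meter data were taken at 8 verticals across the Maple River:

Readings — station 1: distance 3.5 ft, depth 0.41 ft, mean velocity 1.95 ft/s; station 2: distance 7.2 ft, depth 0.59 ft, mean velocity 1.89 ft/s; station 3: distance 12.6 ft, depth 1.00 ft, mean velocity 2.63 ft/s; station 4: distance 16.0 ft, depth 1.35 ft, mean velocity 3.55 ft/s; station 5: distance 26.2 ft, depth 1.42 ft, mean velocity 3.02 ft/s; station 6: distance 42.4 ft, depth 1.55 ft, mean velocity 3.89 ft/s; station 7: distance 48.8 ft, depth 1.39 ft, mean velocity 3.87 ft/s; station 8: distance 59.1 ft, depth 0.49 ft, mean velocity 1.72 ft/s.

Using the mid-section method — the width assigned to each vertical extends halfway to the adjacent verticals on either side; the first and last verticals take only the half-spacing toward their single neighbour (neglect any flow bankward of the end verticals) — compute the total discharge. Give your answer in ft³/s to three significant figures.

225 ft³/s

w_1 = (7.2 − 3.5)/2 = 1.85 ft; q_1 = 1.95 × 0.41 × 1.85 = 1.479 ft³/s
w_2 = (12.6 − 3.5)/2 = 4.55 ft; q_2 = 1.89 × 0.59 × 4.55 = 5.074 ft³/s
w_3 = (16.0 − 7.2)/2 = 4.4 ft; q_3 = 2.63 × 1.00 × 4.4 = 11.57 ft³/s
w_4 = (26.2 − 12.6)/2 = 6.8 ft; q_4 = 3.55 × 1.35 × 6.8 = 32.59 ft³/s
w_5 = (42.4 − 16.0)/2 = 13.2 ft; q_5 = 3.02 × 1.42 × 13.2 = 56.61 ft³/s
w_6 = (48.8 − 26.2)/2 = 11.3 ft; q_6 = 3.89 × 1.55 × 11.3 = 68.13 ft³/s
w_7 = (59.1 − 42.4)/2 = 8.35 ft; q_7 = 3.87 × 1.39 × 8.35 = 44.92 ft³/s
w_8 = (59.1 − 48.8)/2 = 5.15 ft; q_8 = 1.72 × 0.49 × 5.15 = 4.340 ft³/s
Q = Σ qᵢ = 224.7 ft³/s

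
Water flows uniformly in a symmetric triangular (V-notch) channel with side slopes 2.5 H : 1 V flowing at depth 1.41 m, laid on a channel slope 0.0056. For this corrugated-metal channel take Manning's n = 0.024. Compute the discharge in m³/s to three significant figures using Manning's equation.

A = z·y² = 2.5×1.41² = 4.970 m²
P = 2y√(1+z²) = 2×1.41×√(1+2.5²) = 7.593 m
R = A/P = 4.970/7.593 = 0.6546 m
Q = (1/n)·A·R^(2/3)·S^(1/2) = (1/0.024) × 4.970 × 0.6546^(2/3) × 0.0056^(1/2) = 11.68 m³/s

11.7 m³/s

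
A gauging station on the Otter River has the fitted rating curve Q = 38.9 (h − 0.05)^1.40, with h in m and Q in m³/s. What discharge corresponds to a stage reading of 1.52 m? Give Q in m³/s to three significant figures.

66.7 m³/s

Q = 38.9 × (1.52 − 0.05)^1.40 = 38.9 × 1.47^1.40 = 66.71 m³/s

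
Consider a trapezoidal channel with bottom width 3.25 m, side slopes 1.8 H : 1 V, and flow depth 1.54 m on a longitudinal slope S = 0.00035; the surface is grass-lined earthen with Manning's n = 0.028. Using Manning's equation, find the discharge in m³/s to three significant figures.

6.06 m³/s

A = (b + z·y)·y = (3.25 + 1.8×1.54)×1.54 = 9.274 m²
P = b + 2y√(1+z²) = 3.25 + 2×1.54×√(1+1.8²) = 9.592 m
R = A/P = 9.274/9.592 = 0.9668 m
Q = (1/n)·A·R^(2/3)·S^(1/2) = (1/0.028) × 9.274 × 0.9668^(2/3) × 0.00035^(1/2) = 6.059 m³/s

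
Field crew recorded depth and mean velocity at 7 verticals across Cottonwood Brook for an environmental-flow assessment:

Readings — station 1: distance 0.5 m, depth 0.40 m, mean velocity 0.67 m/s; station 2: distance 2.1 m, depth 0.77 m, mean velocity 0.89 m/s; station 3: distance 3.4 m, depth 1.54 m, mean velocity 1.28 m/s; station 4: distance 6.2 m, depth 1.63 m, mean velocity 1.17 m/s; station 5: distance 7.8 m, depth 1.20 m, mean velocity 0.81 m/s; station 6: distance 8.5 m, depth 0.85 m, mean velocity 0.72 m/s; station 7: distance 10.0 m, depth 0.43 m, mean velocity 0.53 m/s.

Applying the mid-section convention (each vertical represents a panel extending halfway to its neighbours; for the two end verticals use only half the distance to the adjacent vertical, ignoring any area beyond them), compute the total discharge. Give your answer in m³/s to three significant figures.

11.4 m³/s

w_1 = (2.1 − 0.5)/2 = 0.8 m; q_1 = 0.67 × 0.40 × 0.8 = 0.2144 m³/s
w_2 = (3.4 − 0.5)/2 = 1.45 m; q_2 = 0.89 × 0.77 × 1.45 = 0.9937 m³/s
w_3 = (6.2 − 2.1)/2 = 2.05 m; q_3 = 1.28 × 1.54 × 2.05 = 4.041 m³/s
w_4 = (7.8 − 3.4)/2 = 2.2 m; q_4 = 1.17 × 1.63 × 2.2 = 4.196 m³/s
w_5 = (8.5 − 6.2)/2 = 1.15 m; q_5 = 0.81 × 1.20 × 1.15 = 1.118 m³/s
w_6 = (10.0 − 7.8)/2 = 1.1 m; q_6 = 0.72 × 0.85 × 1.1 = 0.6732 m³/s
w_7 = (10.0 − 8.5)/2 = 0.75 m; q_7 = 0.53 × 0.43 × 0.75 = 0.1709 m³/s
Q = Σ qᵢ = 11.41 m³/s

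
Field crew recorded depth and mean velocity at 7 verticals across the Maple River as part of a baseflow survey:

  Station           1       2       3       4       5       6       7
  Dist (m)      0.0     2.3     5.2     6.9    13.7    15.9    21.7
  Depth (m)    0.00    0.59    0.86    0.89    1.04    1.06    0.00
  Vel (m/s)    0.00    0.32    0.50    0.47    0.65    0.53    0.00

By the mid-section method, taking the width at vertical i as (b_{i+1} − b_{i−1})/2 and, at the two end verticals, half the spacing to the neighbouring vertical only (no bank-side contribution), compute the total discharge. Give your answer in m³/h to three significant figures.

30800 m³/h

w_2 = (5.2 − 0.0)/2 = 2.6 m; q_2 = 0.32 × 0.59 × 2.6 = 0.4909 m³/s
w_3 = (6.9 − 2.3)/2 = 2.3 m; q_3 = 0.50 × 0.86 × 2.3 = 0.9890 m³/s
w_4 = (13.7 − 5.2)/2 = 4.25 m; q_4 = 0.47 × 0.89 × 4.25 = 1.778 m³/s
w_5 = (15.9 − 6.9)/2 = 4.5 m; q_5 = 0.65 × 1.04 × 4.5 = 3.042 m³/s
w_6 = (21.7 − 13.7)/2 = 4 m; q_6 = 0.53 × 1.06 × 4 = 2.247 m³/s
Stations 1, 7 contribute zero (depth or velocity is 0).
Q = Σ qᵢ = 8.547 m³/s
= 8.547 × 3600 = 30770 m³/h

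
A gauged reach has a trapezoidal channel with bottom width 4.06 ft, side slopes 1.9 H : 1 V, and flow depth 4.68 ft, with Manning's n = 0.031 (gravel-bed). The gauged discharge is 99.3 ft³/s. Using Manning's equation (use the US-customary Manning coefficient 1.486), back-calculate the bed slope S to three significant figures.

A = (b + z·y)·y = (4.06 + 1.9×4.68)×4.68 = 60.62 ft²
P = b + 2y√(1+z²) = 4.06 + 2×4.68×√(1+1.9²) = 24.16 ft
R = A/P = 60.62/24.16 = 2.509 ft
S = (Q·n / (1.486·A·R^(2/3)))² = (99.3×0.031 / (1.486×60.62×1.847))² = 0.0003425

0.000343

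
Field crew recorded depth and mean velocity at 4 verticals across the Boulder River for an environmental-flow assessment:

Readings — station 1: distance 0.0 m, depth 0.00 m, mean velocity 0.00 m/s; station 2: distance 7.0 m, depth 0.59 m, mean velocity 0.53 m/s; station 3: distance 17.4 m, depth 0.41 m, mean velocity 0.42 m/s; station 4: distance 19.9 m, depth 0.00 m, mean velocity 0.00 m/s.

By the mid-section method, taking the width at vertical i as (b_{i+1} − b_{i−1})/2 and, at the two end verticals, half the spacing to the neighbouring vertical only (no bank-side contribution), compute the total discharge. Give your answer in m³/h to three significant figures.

w_2 = (17.4 − 0.0)/2 = 8.7 m; q_2 = 0.53 × 0.59 × 8.7 = 2.720 m³/s
w_3 = (19.9 − 7.0)/2 = 6.45 m; q_3 = 0.42 × 0.41 × 6.45 = 1.111 m³/s
Stations 1, 4 contribute zero (depth or velocity is 0).
Q = Σ qᵢ = 3.831 m³/s
= 3.831 × 3600 = 13790 m³/h

13800 m³/h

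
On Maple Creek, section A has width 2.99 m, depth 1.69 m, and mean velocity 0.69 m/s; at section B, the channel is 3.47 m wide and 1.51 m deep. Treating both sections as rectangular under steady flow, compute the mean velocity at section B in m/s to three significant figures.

0.665 m/s

Q = A₁V₁ = (2.99×1.69) × 0.69 = 3.487 m³/s
A₂ = 3.47 × 1.51 = 5.240 m²
V₂ = Q/A₂ = 3.487/5.240 = 0.6654 m/s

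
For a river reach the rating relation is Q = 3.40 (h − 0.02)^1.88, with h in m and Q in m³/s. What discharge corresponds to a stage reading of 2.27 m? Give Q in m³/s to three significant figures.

15.6 m³/s

Q = 3.40 × (2.27 − 0.02)^1.88 = 3.40 × 2.25^1.88 = 15.62 m³/s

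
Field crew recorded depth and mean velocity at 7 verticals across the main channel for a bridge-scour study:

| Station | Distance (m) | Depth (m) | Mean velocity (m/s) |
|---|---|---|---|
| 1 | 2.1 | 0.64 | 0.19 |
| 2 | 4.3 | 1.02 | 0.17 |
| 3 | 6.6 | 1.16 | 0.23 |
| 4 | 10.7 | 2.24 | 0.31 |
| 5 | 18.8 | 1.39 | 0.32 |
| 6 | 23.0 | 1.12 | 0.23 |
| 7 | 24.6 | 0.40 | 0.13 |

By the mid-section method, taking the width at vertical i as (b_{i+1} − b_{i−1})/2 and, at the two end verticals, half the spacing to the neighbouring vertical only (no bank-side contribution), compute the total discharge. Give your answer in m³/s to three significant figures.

9.14 m³/s

w_1 = (4.3 − 2.1)/2 = 1.1 m; q_1 = 0.19 × 0.64 × 1.1 = 0.1338 m³/s
w_2 = (6.6 − 2.1)/2 = 2.25 m; q_2 = 0.17 × 1.02 × 2.25 = 0.3902 m³/s
w_3 = (10.7 − 4.3)/2 = 3.2 m; q_3 = 0.23 × 1.16 × 3.2 = 0.8538 m³/s
w_4 = (18.8 − 6.6)/2 = 6.1 m; q_4 = 0.31 × 2.24 × 6.1 = 4.236 m³/s
w_5 = (23.0 − 10.7)/2 = 6.15 m; q_5 = 0.32 × 1.39 × 6.15 = 2.736 m³/s
w_6 = (24.6 − 18.8)/2 = 2.9 m; q_6 = 0.23 × 1.12 × 2.9 = 0.7470 m³/s
w_7 = (24.6 − 23.0)/2 = 0.8 m; q_7 = 0.13 × 0.40 × 0.8 = 0.04160 m³/s
Q = Σ qᵢ = 9.138 m³/s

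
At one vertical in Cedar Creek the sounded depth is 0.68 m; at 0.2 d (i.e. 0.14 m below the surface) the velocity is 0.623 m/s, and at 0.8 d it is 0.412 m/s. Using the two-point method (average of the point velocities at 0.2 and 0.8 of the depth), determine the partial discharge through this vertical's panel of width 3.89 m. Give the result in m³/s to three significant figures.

1.37 m³/s

v̄ = (0.623 + 0.412) / 2 = 0.5175 m/s
q = v̄ × d × w = 0.5175 × 0.68 × 3.89 = 1.369 m³/s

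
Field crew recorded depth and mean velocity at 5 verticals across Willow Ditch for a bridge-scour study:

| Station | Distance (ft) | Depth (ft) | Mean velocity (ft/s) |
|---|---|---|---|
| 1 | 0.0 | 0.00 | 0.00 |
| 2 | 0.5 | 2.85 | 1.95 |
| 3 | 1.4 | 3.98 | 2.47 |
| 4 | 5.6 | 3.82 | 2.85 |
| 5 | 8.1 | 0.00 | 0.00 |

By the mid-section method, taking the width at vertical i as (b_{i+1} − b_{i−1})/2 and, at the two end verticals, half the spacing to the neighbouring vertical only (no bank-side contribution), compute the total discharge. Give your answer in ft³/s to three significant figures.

w_2 = (1.4 − 0.0)/2 = 0.7 ft; q_2 = 1.95 × 2.85 × 0.7 = 3.890 ft³/s
w_3 = (5.6 − 0.5)/2 = 2.55 ft; q_3 = 2.47 × 3.98 × 2.55 = 25.07 ft³/s
w_4 = (8.1 − 1.4)/2 = 3.35 ft; q_4 = 2.85 × 3.82 × 3.35 = 36.47 ft³/s
Stations 1, 5 contribute zero (depth or velocity is 0).
Q = Σ qᵢ = 65.43 ft³/s

65.4 ft³/s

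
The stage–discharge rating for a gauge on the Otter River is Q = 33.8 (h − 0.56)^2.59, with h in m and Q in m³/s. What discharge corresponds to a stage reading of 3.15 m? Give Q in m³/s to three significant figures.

398 m³/s

Q = 33.8 × (3.15 − 0.56)^2.59 = 33.8 × 2.59^2.59 = 397.5 m³/s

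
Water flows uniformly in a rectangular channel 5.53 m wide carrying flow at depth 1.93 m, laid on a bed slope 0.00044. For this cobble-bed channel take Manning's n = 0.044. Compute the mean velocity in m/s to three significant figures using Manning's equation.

0.519 m/s

A = b·y = 5.53 × 1.93 = 10.67 m²
P = b + 2y = 5.53 + 2×1.93 = 9.390 m
R = A/P = 10.67/9.390 = 1.137 m
Q = (1/n)·A·R^(2/3)·S^(1/2) = (1/0.044) × 10.67 × 1.137^(2/3) × 0.00044^(1/2) = 5.542 m³/s
V = Q/A = 5.542/10.67 = 0.5192 m/s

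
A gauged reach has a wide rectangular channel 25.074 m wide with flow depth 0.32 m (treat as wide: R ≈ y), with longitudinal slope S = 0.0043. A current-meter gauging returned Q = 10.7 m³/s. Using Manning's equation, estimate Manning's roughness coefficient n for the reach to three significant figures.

0.0230

A = b·y = 25.074 × 0.32 = 8.024 m²
Wide channel: R ≈ y = 0.32 m
n = (1/Q)·A·R^(2/3)·S^(1/2) = (1/10.7) × 8.024 × 0.4678 × 0.06557 = 0.02301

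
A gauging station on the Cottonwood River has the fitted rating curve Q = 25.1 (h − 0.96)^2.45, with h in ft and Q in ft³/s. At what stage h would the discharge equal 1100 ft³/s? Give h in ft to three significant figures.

h − h₀ = (Q/C)^(1/b) = (1100/25.1)^(1/2.45) = 4.678 ft
h = 0.96 + 4.678 = 5.638 ft

5.64 ft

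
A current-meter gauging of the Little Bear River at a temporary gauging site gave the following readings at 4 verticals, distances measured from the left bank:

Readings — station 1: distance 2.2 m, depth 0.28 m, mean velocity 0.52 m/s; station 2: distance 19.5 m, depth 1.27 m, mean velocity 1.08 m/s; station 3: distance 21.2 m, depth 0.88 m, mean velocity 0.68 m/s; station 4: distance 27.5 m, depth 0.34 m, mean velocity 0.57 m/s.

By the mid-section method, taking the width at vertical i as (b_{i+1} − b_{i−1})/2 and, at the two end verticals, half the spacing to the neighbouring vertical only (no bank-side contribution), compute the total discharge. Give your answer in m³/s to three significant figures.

w_1 = (19.5 − 2.2)/2 = 8.65 m; q_1 = 0.52 × 0.28 × 8.65 = 1.259 m³/s
w_2 = (21.2 − 2.2)/2 = 9.5 m; q_2 = 1.08 × 1.27 × 9.5 = 13.03 m³/s
w_3 = (27.5 − 19.5)/2 = 4 m; q_3 = 0.68 × 0.88 × 4 = 2.394 m³/s
w_4 = (27.5 − 21.2)/2 = 3.15 m; q_4 = 0.57 × 0.34 × 3.15 = 0.6105 m³/s
Q = Σ qᵢ = 17.29 m³/s

17.3 m³/s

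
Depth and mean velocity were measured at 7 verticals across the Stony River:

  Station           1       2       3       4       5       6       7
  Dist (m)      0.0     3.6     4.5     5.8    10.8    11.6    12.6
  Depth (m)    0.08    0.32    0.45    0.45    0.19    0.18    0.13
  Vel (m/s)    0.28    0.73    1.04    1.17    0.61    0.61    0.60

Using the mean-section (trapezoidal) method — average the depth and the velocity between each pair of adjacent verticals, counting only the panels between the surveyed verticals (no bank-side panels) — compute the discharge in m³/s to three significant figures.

Panel 1-2: Δb = 3.6 m, d̄ = (0.08+0.32)/2 = 0.2, v̄ = (0.28+0.73)/2 = 0.505 → q = 3.6×0.2×0.505 = 0.3636 m³/s
Panel 2-3: Δb = 0.9 m, d̄ = (0.32+0.45)/2 = 0.385, v̄ = (0.73+1.04)/2 = 0.885 → q = 0.9×0.385×0.885 = 0.3067 m³/s
Panel 3-4: Δb = 1.3 m, d̄ = (0.45+0.45)/2 = 0.45, v̄ = (1.04+1.17)/2 = 1.105 → q = 1.3×0.45×1.105 = 0.6464 m³/s
Panel 4-5: Δb = 5 m, d̄ = (0.45+0.19)/2 = 0.32, v̄ = (1.17+0.61)/2 = 0.89 → q = 5×0.32×0.89 = 1.424 m³/s
Panel 5-6: Δb = 0.8 m, d̄ = (0.19+0.18)/2 = 0.185, v̄ = (0.61+0.61)/2 = 0.61 → q = 0.8×0.185×0.61 = 0.09028 m³/s
Panel 6-7: Δb = 1 m, d̄ = (0.18+0.13)/2 = 0.155, v̄ = (0.61+0.60)/2 = 0.605 → q = 1×0.155×0.605 = 0.09378 m³/s
Q = Σ q = 2.925 m³/s

2.92 m³/s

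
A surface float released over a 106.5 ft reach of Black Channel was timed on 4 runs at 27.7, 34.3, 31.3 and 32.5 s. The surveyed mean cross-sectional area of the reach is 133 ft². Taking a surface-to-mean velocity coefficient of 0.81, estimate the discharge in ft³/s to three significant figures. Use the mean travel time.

365 ft³/s

t̄ = (27.7 + 34.3 + 31.3 + 32.5) / 4 = 31.45 s
v_surface = L / t̄ = 106.5 / 31.45 = 3.386 ft/s
v_mean = 0.81 × 3.386 = 2.743 ft/s
Q = A × v_mean = 133 × 2.743 = 364.8 ft³/s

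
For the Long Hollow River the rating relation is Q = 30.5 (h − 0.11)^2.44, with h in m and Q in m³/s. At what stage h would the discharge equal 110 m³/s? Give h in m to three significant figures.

h − h₀ = (Q/C)^(1/b) = (110/30.5)^(1/2.44) = 1.692 m
h = 0.11 + 1.692 = 1.802 m

1.80 m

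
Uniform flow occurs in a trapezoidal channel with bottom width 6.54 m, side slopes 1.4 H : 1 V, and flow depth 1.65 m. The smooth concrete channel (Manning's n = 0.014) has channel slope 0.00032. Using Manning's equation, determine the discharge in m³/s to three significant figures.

A = (b + z·y)·y = (6.54 + 1.4×1.65)×1.65 = 14.60 m²
P = b + 2y√(1+z²) = 6.54 + 2×1.65×√(1+1.4²) = 12.22 m
R = A/P = 14.60/12.22 = 1.195 m
Q = (1/n)·A·R^(2/3)·S^(1/2) = (1/0.014) × 14.60 × 1.195^(2/3) × 0.00032^(1/2) = 21.01 m³/s

21.0 m³/s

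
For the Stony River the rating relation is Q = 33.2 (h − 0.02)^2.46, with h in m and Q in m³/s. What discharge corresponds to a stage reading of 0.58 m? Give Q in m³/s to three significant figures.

Q = 33.2 × (0.58 − 0.02)^2.46 = 33.2 × 0.56^2.46 = 7.974 m³/s

7.97 m³/s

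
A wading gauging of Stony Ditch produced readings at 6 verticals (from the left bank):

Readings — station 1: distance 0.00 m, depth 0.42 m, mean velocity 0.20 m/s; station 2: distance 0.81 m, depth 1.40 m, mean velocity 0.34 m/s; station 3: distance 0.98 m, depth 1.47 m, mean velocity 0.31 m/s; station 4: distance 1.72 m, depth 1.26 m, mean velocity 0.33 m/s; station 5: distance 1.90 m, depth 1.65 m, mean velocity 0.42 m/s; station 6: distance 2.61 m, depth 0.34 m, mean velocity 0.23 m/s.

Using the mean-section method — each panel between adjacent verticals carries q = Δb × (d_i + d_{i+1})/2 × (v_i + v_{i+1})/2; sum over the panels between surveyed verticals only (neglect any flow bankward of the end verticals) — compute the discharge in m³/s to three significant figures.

Panel 1-2: Δb = 0.81 m, d̄ = (0.42+1.40)/2 = 0.91, v̄ = (0.20+0.34)/2 = 0.27 → q = 0.81×0.91×0.27 = 0.1990 m³/s
Panel 2-3: Δb = 0.17 m, d̄ = (1.40+1.47)/2 = 1.435, v̄ = (0.34+0.31)/2 = 0.325 → q = 0.17×1.435×0.325 = 0.07928 m³/s
Panel 3-4: Δb = 0.74 m, d̄ = (1.47+1.26)/2 = 1.365, v̄ = (0.31+0.33)/2 = 0.32 → q = 0.74×1.365×0.32 = 0.3232 m³/s
Panel 4-5: Δb = 0.18 m, d̄ = (1.26+1.65)/2 = 1.455, v̄ = (0.33+0.42)/2 = 0.375 → q = 0.18×1.455×0.375 = 0.09821 m³/s
Panel 5-6: Δb = 0.71 m, d̄ = (1.65+0.34)/2 = 0.995, v̄ = (0.42+0.23)/2 = 0.325 → q = 0.71×0.995×0.325 = 0.2296 m³/s
Q = Σ q = 0.9293 m³/s

0.929 m³/s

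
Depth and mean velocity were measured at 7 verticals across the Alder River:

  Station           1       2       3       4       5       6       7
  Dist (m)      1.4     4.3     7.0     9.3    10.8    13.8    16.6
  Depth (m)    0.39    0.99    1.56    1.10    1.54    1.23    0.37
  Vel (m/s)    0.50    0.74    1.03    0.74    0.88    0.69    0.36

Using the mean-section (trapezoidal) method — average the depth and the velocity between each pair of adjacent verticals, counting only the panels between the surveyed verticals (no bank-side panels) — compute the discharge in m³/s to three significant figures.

13.0 m³/s

Panel 1-2: Δb = 2.9 m, d̄ = (0.39+0.99)/2 = 0.69, v̄ = (0.50+0.74)/2 = 0.62 → q = 2.9×0.69×0.62 = 1.241 m³/s
Panel 2-3: Δb = 2.7 m, d̄ = (0.99+1.56)/2 = 1.275, v̄ = (0.74+1.03)/2 = 0.885 → q = 2.7×1.275×0.885 = 3.047 m³/s
Panel 3-4: Δb = 2.3 m, d̄ = (1.56+1.10)/2 = 1.33, v̄ = (1.03+0.74)/2 = 0.885 → q = 2.3×1.33×0.885 = 2.707 m³/s
Panel 4-5: Δb = 1.5 m, d̄ = (1.10+1.54)/2 = 1.32, v̄ = (0.74+0.88)/2 = 0.81 → q = 1.5×1.32×0.81 = 1.604 m³/s
Panel 5-6: Δb = 3 m, d̄ = (1.54+1.23)/2 = 1.385, v̄ = (0.88+0.69)/2 = 0.785 → q = 3×1.385×0.785 = 3.262 m³/s
Panel 6-7: Δb = 2.8 m, d̄ = (1.23+0.37)/2 = 0.8, v̄ = (0.69+0.36)/2 = 0.525 → q = 2.8×0.8×0.525 = 1.176 m³/s
Q = Σ q = 13.04 m³/s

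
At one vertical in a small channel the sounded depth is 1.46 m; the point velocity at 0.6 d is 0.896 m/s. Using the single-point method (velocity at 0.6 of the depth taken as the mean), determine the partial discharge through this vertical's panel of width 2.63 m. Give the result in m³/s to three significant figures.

3.44 m³/s

v̄ = v₀.₆ = 0.896 m/s
q = v̄ × d × w = 0.8960 × 1.46 × 2.63 = 3.440 m³/s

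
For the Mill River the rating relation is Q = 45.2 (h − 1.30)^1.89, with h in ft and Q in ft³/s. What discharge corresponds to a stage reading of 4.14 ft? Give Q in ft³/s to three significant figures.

325 ft³/s

Q = 45.2 × (4.14 − 1.30)^1.89 = 45.2 × 2.84^1.89 = 325.0 ft³/s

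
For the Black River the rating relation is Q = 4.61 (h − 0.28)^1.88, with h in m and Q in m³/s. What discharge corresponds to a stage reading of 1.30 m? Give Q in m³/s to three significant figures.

Q = 4.61 × (1.30 − 0.28)^1.88 = 4.61 × 1.02^1.88 = 4.785 m³/s

4.78 m³/s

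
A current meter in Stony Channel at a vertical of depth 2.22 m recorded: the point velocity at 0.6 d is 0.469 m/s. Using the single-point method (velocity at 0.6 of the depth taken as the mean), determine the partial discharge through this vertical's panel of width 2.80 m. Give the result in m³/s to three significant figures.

2.92 m³/s

v̄ = v₀.₆ = 0.469 m/s
q = v̄ × d × w = 0.4690 × 2.22 × 2.80 = 2.915 m³/s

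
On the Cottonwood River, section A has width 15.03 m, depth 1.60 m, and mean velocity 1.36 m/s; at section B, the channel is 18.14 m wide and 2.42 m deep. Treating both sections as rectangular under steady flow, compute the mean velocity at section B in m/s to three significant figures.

Q = A₁V₁ = (15.03×1.60) × 1.36 = 32.71 m³/s
A₂ = 18.14 × 2.42 = 43.90 m²
V₂ = Q/A₂ = 32.71/43.90 = 0.7450 m/s

0.745 m/s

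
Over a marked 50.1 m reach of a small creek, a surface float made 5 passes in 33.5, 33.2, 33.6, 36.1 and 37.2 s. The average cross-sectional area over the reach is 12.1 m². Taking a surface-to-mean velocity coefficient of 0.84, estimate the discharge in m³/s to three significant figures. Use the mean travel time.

14.7 m³/s

t̄ = (33.5 + 33.2 + 33.6 + 36.1 + 37.2) / 5 = 34.72 s
v_surface = L / t̄ = 50.1 / 34.72 = 1.443 m/s
v_mean = 0.84 × 1.443 = 1.212 m/s
Q = A × v_mean = 12.1 × 1.212 = 14.67 m³/s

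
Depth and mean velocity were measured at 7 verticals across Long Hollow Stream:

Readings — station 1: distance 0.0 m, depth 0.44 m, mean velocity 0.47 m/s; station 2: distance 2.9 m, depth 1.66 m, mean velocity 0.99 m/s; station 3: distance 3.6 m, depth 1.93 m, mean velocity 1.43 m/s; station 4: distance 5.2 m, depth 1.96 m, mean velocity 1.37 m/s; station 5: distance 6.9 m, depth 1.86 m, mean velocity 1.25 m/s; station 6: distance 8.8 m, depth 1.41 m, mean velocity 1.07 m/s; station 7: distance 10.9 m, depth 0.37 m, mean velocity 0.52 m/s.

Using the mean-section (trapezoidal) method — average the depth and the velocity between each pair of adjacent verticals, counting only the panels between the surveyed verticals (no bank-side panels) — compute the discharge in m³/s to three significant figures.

Panel 1-2: Δb = 2.9 m, d̄ = (0.44+1.66)/2 = 1.05, v̄ = (0.47+0.99)/2 = 0.73 → q = 2.9×1.05×0.73 = 2.223 m³/s
Panel 2-3: Δb = 0.7 m, d̄ = (1.66+1.93)/2 = 1.795, v̄ = (0.99+1.43)/2 = 1.21 → q = 0.7×1.795×1.21 = 1.520 m³/s
Panel 3-4: Δb = 1.6 m, d̄ = (1.93+1.96)/2 = 1.945, v̄ = (1.43+1.37)/2 = 1.4 → q = 1.6×1.945×1.4 = 4.357 m³/s
Panel 4-5: Δb = 1.7 m, d̄ = (1.96+1.86)/2 = 1.91, v̄ = (1.37+1.25)/2 = 1.31 → q = 1.7×1.91×1.31 = 4.254 m³/s
Panel 5-6: Δb = 1.9 m, d̄ = (1.86+1.41)/2 = 1.635, v̄ = (1.25+1.07)/2 = 1.16 → q = 1.9×1.635×1.16 = 3.604 m³/s
Panel 6-7: Δb = 2.1 m, d̄ = (1.41+0.37)/2 = 0.89, v̄ = (1.07+0.52)/2 = 0.795 → q = 2.1×0.89×0.795 = 1.486 m³/s
Q = Σ q = 17.44 m³/s

17.4 m³/s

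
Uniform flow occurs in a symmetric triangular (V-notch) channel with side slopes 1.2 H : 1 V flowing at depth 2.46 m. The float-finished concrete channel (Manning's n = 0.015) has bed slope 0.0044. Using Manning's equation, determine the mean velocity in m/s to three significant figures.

A = z·y² = 1.2×2.46² = 7.262 m²
P = 2y√(1+z²) = 2×2.46×√(1+1.2²) = 7.685 m
R = A/P = 7.262/7.685 = 0.9449 m
Q = (1/n)·A·R^(2/3)·S^(1/2) = (1/0.015) × 7.262 × 0.9449^(2/3) × 0.0044^(1/2) = 30.92 m³/s
V = Q/A = 30.92/7.262 = 4.258 m/s

4.26 m/s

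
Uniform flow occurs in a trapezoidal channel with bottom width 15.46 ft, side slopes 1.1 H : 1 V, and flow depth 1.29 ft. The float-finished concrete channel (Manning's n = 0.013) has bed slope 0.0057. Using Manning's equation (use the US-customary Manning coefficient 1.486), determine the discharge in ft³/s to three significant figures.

204 ft³/s

A = (b + z·y)·y = (15.46 + 1.1×1.29)×1.29 = 21.77 ft²
P = b + 2y√(1+z²) = 15.46 + 2×1.29×√(1+1.1²) = 19.30 ft
R = A/P = 21.77/19.30 = 1.128 ft
Q = (1.486/n)·A·R^(2/3)·S^(1/2) = (1.486/0.013) × 21.77 × 1.128^(2/3) × 0.0057^(1/2) = 203.7 ft³/s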